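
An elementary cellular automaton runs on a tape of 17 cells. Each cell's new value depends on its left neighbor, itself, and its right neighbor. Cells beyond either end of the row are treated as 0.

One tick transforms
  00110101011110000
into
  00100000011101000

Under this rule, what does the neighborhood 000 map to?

0

At position 0 the neighborhood is 000; the next row has 0 there.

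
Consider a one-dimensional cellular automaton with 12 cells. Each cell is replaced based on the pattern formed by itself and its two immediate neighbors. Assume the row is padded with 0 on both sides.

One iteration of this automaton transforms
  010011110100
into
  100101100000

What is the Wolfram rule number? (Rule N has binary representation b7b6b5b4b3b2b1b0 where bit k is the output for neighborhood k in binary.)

130

position 5: 111 → 1  (bit 7 = 1)
position 7: 110 → 0  (bit 6 = 0)
position 8: 101 → 0  (bit 5 = 0)
position 2: 100 → 0  (bit 4 = 0)
position 4: 011 → 0  (bit 3 = 0)
position 1: 010 → 0  (bit 2 = 0)
position 0: 001 → 1  (bit 1 = 1)
position 11: 000 → 0  (bit 0 = 0)
bits b7..b0 = 10000010 = 130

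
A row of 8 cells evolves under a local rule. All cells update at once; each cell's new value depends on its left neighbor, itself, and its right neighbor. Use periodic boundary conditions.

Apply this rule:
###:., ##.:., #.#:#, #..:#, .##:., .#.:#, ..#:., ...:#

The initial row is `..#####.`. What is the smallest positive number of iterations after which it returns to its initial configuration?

#......#
.#####..
......##
#####...
.....##.
####...#
....##..
###...##
...##...
##...###
..##....
#...####
.##.....
...#####
##......
..#####.

16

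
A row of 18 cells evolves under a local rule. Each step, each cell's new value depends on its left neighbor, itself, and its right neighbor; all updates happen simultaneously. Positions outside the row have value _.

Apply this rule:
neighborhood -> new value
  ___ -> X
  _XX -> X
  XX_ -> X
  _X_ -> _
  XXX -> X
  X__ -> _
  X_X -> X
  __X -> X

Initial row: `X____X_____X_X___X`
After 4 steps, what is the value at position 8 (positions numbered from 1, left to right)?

X

__XXX__XXXX_X__XX_
XXXXX_XXXXXX__XXX_
XXXXXXXXXXXX_XXXX_
XXXXXXXXXXXXXXXXX_
position 8 holds X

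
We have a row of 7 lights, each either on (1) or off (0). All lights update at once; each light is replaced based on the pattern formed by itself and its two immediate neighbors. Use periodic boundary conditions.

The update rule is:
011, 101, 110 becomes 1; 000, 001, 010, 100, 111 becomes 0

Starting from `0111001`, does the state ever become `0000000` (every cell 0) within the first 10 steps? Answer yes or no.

step 1: 1101000
step 2: 1110000
step 3: 1010000
step 4: 0100000
step 5: 0000000
all cells are 0 at step 5

yes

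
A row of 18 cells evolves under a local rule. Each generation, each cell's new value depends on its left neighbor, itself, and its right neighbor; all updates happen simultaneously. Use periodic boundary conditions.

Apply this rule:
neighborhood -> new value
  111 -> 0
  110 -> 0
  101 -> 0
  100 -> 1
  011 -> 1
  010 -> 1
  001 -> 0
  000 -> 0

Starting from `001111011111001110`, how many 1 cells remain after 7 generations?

7

001000010000101001
101100011000101101
001010010100101001
101011010110101101
001010010100101001  (repeats generation 3; period 2)
generation 7: 001010010100101001
count of 1: 7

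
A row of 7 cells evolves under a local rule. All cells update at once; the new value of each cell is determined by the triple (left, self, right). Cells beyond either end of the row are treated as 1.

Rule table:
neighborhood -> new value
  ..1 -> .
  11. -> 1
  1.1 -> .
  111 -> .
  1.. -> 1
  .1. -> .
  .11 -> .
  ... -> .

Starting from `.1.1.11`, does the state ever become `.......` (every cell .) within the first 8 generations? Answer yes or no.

generation 1: .......
all cells are . at generation 1

yes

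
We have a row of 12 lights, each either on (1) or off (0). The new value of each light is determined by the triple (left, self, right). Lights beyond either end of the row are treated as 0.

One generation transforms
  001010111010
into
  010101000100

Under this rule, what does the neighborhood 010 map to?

At position 2 the neighborhood is 010; the next row has 0 there.

0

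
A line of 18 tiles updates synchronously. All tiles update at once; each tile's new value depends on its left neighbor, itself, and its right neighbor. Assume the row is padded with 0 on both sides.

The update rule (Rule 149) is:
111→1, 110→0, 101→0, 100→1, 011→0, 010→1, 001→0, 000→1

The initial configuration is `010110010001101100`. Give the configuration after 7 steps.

010001011100000011
011101001011111000
001001101001110111
101100001100100010
100011100010111011
111001011010010000
010101000011011111

010101000011011111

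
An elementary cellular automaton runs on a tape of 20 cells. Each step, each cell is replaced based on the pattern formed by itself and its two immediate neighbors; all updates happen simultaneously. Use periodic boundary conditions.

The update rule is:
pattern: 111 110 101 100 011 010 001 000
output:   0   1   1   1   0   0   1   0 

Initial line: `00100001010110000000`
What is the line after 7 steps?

01010101011010101011

01010010101011000000
10101101010101100000
01010110101010110001
10101011010101011010
01010101101010101101
10101010110101010110
01010101011010101011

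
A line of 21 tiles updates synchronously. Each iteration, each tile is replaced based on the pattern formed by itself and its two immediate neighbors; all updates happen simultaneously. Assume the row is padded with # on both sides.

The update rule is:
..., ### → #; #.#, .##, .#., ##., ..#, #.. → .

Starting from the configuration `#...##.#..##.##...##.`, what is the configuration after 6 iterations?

..#.............#....
....###########...##.
.##..#########..#....
......#######.....##.
.####..#####..###....
..##....###....#..##.

..##....###....#..##.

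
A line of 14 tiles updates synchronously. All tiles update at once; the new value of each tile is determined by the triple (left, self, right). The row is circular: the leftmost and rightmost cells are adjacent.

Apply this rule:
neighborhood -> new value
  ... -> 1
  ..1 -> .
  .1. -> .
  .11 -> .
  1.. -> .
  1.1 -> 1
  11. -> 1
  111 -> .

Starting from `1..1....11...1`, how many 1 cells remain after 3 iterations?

iteration 1: 1....11..1.1..
iteration 2: ..11..1...1...
iteration 3: 1..1....1...11
count of 1: 5

5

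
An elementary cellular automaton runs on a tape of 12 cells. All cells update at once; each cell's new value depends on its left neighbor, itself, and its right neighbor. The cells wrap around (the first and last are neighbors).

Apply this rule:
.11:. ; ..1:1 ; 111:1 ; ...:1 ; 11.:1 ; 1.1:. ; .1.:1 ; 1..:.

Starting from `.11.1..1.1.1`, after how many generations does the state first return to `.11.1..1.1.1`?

2

generation 1: ..1.1.11.1.1
generation 2: .11.1..1.1.1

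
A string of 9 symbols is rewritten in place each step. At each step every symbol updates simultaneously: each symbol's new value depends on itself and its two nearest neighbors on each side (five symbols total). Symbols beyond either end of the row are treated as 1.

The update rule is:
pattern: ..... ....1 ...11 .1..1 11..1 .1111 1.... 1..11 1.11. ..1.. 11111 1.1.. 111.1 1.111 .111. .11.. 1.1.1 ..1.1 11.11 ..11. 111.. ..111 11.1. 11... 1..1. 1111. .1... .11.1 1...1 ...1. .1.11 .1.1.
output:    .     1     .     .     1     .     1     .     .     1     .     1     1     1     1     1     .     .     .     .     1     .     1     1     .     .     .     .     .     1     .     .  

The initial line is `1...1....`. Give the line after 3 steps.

11.11.11.
.1.......
11.1...1.

11.1...1.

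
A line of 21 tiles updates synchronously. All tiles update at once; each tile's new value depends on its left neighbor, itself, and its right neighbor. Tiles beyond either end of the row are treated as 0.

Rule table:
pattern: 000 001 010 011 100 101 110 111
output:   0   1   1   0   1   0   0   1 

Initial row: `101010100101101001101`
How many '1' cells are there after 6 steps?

101010111100001110001
101010011010010101011
101011100011110101000
101001010101100101100
101111010100011100010
100110010110101010111
count of 1: 12

12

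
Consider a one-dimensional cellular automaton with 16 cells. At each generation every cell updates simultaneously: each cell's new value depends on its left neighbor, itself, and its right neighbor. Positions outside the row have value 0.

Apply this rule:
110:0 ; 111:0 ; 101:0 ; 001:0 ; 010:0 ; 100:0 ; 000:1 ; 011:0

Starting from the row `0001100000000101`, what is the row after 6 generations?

1100001111110000
0001100000000111
1100001111110000  (repeats generation 1; period 2)
generation 6: 0001100000000111

0001100000000111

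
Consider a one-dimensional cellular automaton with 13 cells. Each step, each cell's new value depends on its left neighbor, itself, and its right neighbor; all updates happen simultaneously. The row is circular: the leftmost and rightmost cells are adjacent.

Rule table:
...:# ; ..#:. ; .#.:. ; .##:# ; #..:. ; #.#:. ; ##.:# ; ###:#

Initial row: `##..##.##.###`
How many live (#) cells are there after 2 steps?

##..##.##.###  (fixed point — unchanged through step 2)
count of #: 9

9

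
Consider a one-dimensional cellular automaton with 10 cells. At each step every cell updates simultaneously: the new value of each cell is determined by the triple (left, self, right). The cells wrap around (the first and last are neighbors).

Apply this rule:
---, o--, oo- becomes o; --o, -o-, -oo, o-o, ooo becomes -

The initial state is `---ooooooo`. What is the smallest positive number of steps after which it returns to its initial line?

step 1: oo-------o
step 2: -ooooooo--
step 3: -------ooo
step 4: oooooo---o
step 5: -----ooo--
step 6: oooo---ooo
step 7: ---ooo----
step 8: oo---ooooo
step 9: -ooo------
step 10: ---ooooooo

10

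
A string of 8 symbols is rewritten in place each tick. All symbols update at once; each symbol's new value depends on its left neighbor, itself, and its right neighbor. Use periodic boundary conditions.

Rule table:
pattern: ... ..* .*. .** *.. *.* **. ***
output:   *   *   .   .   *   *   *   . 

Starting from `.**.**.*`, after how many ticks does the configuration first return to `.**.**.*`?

8

*.**.**.
.*.**.**
*.*.**.*
**.*.**.
.**.*.**
*.**.*.*
**.**.*.
.**.**.*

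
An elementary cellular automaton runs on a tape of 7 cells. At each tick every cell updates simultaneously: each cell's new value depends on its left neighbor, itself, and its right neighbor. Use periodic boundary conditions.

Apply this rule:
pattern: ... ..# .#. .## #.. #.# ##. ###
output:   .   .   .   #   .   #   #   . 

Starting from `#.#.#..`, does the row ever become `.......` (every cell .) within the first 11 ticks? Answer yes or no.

yes

.#.#...
..#....
.......
all cells are . at tick 3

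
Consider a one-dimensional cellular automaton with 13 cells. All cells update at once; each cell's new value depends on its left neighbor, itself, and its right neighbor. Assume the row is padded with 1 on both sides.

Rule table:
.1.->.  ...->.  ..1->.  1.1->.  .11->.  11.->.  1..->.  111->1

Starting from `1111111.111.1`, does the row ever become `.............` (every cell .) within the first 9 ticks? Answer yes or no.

111111...1...
11111........
1111.........
111..........
11...........
1............
.............
all cells are . at tick 7

yes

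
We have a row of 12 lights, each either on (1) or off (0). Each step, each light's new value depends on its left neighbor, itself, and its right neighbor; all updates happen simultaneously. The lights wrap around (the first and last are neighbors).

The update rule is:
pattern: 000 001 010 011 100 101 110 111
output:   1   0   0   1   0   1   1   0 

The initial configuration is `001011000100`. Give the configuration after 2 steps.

100101100101

100111010001
100101100101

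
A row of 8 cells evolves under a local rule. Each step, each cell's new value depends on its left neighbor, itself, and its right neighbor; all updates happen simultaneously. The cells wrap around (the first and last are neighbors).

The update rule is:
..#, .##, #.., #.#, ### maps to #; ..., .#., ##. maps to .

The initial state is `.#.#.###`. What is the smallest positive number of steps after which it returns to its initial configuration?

step 1: #.#.###.
step 2: .#.###.#
step 3: #.###.#.
step 4: .###.#.#
step 5: ###.#.#.
step 6: ##.#.#.#
step 7: #.#.#.##
step 8: .#.#.###

8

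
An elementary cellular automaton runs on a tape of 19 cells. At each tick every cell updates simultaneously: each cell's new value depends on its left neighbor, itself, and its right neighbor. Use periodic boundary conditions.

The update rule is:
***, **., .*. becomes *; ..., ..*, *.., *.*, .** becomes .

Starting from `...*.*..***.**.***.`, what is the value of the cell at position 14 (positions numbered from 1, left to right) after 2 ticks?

tick 1: ...*.*...**..*..**.
tick 2: ...*.*....*..*...*.
position 14 holds *

*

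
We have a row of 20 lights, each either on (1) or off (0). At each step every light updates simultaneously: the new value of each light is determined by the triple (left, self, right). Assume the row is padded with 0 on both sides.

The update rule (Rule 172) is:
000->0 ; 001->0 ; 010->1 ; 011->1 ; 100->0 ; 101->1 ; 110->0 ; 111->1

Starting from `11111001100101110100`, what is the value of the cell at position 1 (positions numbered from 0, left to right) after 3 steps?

11110001000111101100
11100001000111011000
11000001000110110000
position 1 holds 1

1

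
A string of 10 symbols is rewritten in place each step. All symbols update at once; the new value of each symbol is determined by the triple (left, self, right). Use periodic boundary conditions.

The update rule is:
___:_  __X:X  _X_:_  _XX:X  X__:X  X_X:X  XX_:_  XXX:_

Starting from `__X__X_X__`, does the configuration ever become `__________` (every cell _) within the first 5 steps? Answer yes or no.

no

step 1: _X_XX_X_X_
step 2: X_XX_X_X_X
step 3: _XX_X_X_XX
step 4: XX_X_X_XX_
step 5: X_X_X_XX_X
step 5 is X_X_X_XX_X, still not uniform _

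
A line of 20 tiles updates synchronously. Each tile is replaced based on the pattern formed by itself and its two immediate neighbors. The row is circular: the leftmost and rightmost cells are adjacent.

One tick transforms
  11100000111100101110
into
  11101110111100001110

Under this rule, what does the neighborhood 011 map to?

At position 0 the neighborhood is 011; the next row has 1 there.

1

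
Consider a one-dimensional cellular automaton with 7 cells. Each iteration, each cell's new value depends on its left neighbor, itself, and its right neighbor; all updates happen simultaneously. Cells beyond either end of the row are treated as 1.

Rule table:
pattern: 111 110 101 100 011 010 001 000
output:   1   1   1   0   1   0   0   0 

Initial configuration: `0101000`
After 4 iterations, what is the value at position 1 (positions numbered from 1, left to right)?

iteration 1: 1010000
iteration 2: 1100000
iteration 3: 1100000  (fixed point — unchanged through iteration 4)
position 1 holds 1

1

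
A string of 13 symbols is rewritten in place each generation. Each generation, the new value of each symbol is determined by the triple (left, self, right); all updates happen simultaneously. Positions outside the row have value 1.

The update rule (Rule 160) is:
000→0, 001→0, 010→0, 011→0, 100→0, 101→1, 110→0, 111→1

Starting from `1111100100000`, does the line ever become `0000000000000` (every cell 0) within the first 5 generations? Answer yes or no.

1111000000000
1110000000000
1100000000000
1000000000000
0000000000000
all cells are 0 at generation 5

yes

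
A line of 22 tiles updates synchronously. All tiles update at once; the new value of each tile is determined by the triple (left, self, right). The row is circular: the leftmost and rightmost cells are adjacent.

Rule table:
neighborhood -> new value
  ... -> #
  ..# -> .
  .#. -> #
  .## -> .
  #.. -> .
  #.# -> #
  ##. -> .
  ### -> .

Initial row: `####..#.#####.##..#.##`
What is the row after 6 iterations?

......##.....#....##..
#####....###.#.##....#
......##....###...##..
#####....##.....#....#
......##....###.#.##..
#####....##....###...#

#####....##....###...#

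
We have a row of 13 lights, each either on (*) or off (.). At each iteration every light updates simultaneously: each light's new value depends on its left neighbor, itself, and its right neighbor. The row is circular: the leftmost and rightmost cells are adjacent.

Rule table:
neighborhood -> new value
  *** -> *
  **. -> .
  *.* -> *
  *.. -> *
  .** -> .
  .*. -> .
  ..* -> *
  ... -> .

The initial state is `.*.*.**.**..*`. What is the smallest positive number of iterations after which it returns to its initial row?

*.*.*..*..**.
.*.*.**.**..*

2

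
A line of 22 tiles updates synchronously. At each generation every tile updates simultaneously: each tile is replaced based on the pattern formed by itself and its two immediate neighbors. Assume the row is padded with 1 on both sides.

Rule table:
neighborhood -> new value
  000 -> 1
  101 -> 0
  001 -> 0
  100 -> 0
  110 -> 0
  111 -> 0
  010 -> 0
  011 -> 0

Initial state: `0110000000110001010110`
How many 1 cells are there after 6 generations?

10

generation 1: 0000111110000100000000
generation 2: 0110000000110001111110
generation 3: 0000111110000100000000  (repeats generation 1; period 2)
generation 6: 0110000000110001111110
count of 1: 10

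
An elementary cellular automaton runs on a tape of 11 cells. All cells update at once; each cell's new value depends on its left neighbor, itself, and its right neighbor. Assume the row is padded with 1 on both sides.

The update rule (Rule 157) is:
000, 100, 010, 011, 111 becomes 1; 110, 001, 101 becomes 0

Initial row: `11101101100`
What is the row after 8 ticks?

tick 1: 11001001010
tick 2: 10101101010
tick 3: 00101001010
tick 4: 10101101010  (repeats tick 2; period 2)
tick 8: 10101101010

10101101010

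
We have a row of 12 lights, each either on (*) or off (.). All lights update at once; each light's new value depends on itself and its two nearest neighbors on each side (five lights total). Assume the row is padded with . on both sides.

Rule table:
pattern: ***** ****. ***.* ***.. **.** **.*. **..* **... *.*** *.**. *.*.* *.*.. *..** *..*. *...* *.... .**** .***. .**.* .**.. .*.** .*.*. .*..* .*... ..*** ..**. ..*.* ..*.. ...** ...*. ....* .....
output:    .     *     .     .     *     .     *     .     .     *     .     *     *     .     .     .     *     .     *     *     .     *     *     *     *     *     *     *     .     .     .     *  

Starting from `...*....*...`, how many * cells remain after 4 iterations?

7

*..**...**.*
*****...**.*
**.*....**.*
**.**...**.*
count of *: 7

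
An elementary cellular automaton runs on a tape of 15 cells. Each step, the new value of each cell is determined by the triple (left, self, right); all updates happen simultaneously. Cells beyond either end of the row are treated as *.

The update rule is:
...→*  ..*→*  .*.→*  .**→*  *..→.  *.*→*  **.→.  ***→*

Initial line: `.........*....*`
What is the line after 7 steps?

****.**********

.*********.****
*********.*****
********.******
*******.*******
******.********
*****.*********
****.**********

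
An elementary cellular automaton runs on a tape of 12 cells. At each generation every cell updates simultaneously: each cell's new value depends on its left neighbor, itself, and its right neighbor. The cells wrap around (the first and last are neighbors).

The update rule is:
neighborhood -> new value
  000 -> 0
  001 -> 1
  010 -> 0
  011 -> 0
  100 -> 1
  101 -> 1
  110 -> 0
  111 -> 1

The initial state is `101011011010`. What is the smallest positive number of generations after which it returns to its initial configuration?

010100100101
101011011010

2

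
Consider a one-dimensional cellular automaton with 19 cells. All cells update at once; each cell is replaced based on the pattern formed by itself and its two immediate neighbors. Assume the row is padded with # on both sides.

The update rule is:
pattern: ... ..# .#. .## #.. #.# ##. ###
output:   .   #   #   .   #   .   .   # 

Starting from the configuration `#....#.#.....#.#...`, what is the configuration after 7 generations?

.#..##.##...##.##.#
.###.....#.#.......
..#.#...##.##.....#
###.##.#.....#...#.
##.....##...###.##.
#.#...#..#.#.#.....
..##.#####.#.##...#

..##.#####.#.##...#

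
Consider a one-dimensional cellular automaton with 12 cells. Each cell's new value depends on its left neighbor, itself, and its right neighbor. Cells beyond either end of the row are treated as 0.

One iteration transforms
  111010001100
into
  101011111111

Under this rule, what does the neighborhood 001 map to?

1

At position 7 the neighborhood is 001; the next row has 1 there.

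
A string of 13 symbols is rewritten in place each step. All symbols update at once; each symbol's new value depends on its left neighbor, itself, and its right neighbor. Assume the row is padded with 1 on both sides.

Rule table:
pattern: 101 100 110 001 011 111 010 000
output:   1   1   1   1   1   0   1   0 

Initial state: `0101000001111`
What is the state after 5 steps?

0001101100111

1111100011000
0000110111101
1001111100111
1111000111100
0001101100111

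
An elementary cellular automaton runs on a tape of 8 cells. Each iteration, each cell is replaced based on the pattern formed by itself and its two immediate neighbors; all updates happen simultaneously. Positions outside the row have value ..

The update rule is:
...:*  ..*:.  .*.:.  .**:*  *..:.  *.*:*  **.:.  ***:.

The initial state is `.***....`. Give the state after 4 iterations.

*.......

.*...***
...*.*..
**..*..*
*.......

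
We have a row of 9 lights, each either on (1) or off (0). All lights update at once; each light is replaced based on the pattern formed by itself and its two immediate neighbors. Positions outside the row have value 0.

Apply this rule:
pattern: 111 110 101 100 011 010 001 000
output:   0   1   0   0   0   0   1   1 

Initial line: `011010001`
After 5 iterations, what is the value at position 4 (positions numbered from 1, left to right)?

101000110
000011010
111101000
000100011
111001101
position 4 holds 0

0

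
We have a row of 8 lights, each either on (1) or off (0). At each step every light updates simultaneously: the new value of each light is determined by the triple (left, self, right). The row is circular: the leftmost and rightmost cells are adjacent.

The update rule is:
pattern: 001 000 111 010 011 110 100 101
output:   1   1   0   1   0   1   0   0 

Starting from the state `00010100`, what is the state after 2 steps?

11110101
00010100

00010100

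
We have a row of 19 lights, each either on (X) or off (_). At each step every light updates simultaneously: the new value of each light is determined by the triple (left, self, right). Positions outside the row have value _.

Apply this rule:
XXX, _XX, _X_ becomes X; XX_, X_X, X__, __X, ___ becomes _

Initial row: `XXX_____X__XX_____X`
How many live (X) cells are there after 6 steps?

XX______X__X______X
X_______X__X______X
X_______X__X______X  (fixed point — unchanged through step 6)
count of X: 4

4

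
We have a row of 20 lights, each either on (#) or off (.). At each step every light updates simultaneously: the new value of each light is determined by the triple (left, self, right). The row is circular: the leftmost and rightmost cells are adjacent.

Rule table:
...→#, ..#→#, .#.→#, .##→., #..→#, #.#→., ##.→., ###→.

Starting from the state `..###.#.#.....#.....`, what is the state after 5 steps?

##.....#############

##....#.############
..#####.............
##.....#############
..#####.............  (repeats step 2; period 2)
step 5: ##.....#############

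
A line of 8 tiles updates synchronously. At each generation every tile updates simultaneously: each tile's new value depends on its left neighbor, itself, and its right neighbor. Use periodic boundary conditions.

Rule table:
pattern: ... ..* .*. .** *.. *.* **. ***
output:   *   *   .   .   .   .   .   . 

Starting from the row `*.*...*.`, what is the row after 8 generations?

....**..
****...*
.....**.
*****...
......**
.*****..
*......*
..*****.

..*****.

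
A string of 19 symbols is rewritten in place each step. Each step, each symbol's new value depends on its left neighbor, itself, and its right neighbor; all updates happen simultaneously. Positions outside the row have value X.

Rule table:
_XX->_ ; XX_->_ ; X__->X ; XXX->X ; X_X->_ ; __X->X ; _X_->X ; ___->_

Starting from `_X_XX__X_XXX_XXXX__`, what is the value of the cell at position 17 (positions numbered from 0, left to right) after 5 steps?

_

_X___XXX__X___XX_XX
_XX_X_X_XXXX_X____X
____X_X__XX__XX__X_
X__XX_XXX__XX__XXX_
_XX____X_XX__XX_X__
position 17 holds _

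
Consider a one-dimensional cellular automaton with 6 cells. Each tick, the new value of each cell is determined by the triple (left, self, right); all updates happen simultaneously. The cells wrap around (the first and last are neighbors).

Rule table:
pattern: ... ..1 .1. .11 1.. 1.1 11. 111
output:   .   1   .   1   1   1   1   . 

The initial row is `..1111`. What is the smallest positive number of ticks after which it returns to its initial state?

111..1
..1111

2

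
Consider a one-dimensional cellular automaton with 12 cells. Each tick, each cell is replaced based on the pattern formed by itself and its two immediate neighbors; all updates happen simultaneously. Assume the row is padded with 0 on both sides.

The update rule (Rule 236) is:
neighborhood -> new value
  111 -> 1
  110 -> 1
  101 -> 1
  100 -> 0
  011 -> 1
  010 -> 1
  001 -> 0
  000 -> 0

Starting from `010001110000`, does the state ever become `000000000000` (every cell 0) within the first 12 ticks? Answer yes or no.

no

010001110000  (fixed point — unchanged through tick 12)
tick 12 is 010001110000, still not uniform 0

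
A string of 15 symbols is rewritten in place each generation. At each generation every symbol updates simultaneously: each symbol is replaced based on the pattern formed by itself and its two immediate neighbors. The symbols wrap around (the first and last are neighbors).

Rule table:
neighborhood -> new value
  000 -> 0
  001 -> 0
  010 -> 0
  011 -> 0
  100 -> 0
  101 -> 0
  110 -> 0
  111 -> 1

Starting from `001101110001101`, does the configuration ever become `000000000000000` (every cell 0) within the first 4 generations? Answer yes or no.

yes

generation 1: 000000100000000
generation 2: 000000000000000
all cells are 0 at generation 2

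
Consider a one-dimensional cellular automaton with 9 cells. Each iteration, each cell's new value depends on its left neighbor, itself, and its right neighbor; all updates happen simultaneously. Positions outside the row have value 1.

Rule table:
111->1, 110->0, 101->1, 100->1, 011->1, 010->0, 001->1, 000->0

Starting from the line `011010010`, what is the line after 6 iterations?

110111111

110101101
101011011
010110111
101101111
011011111
110111111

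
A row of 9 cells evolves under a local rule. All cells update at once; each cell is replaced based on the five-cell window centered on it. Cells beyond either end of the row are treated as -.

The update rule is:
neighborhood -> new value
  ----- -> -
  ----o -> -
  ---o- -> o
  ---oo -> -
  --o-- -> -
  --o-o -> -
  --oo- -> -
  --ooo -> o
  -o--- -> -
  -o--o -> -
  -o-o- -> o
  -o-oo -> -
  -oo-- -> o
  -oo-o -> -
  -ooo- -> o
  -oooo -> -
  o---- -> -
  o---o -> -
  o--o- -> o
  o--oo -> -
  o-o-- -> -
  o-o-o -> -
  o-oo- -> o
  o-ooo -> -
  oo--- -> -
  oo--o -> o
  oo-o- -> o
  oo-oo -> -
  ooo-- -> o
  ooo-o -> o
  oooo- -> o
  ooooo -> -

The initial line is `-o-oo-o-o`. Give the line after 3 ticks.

o--o-o-o-
--o-o-o--
-o-o-o---

-o-o-o---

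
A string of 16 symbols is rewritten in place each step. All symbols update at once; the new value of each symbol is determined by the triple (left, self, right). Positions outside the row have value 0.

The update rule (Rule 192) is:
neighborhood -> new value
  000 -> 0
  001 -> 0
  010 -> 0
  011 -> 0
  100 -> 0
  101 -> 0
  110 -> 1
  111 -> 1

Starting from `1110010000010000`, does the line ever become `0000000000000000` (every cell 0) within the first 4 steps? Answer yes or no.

step 1: 0110000000000000
step 2: 0010000000000000
step 3: 0000000000000000
all cells are 0 at step 3

yes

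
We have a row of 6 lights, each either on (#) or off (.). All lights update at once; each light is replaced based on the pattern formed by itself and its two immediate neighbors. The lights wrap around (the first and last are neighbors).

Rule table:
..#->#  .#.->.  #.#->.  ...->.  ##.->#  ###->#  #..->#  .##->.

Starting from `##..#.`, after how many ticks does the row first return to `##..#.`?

tick 1: .###..
tick 2: #.###.
tick 3: ...##.
tick 4: ..#.##
tick 5: ##...#
tick 6: ###.#.
tick 7: .##...
tick 8: #.##..
tick 9: ...###
tick 10: #.#.##
tick 11: #....#
tick 12: ##..#.

12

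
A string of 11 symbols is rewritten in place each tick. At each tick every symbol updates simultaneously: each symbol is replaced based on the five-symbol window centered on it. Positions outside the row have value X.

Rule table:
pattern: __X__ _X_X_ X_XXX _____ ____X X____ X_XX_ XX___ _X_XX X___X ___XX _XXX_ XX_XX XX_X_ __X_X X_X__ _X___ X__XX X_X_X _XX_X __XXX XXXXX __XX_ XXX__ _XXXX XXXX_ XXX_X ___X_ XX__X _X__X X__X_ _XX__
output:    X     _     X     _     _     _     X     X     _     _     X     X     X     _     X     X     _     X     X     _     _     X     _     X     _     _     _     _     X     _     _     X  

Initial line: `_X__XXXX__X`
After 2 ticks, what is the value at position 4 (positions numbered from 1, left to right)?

X

_X_X___XXX_
_X_X__X_X_X
position 4 holds X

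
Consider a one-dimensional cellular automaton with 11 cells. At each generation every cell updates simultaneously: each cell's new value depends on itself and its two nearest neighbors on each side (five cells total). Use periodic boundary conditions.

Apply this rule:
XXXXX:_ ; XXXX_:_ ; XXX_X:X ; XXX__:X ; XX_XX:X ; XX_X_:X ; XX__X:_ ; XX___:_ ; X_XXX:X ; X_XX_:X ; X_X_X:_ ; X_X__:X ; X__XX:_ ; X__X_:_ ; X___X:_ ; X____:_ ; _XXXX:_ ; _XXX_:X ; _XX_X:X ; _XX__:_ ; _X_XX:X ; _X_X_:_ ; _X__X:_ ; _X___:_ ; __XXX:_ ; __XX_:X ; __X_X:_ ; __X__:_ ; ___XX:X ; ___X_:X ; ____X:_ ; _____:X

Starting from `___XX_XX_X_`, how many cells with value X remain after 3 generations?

__XXXXXXXX_
_X_______X_
____XXX_X__
count of X: 4

4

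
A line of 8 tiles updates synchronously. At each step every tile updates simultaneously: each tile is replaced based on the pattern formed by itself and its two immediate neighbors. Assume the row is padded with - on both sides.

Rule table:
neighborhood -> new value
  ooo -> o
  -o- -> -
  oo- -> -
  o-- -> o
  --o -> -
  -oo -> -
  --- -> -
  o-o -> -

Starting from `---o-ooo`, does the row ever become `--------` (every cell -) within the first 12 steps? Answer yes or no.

yes

------o-
-------o
--------
all cells are - at step 3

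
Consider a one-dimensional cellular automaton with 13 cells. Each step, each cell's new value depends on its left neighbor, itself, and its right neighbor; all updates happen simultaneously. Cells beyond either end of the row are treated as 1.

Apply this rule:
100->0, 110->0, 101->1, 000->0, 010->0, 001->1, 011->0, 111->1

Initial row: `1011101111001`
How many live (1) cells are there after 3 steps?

5

0101010110010
1010101000101
0101010001010
count of 1: 5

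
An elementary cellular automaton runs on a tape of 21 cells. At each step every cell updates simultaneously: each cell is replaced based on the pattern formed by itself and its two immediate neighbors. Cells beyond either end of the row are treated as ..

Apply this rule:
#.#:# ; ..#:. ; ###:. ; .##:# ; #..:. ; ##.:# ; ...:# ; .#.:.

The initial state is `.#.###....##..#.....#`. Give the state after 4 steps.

.####.#.##.#...##.#..

..##.#.##.##....###..
#.###.######.##.#.#.#
.##.###....#####.#.#.
.####.#.##.#...##.#..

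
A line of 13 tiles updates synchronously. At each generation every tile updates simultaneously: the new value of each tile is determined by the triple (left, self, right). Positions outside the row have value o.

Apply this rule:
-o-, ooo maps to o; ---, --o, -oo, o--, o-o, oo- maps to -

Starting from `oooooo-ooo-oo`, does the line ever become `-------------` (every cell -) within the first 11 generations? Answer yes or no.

no

ooooo---o---o
oooo----o----
ooo-----o----
oo------o----
o-------o----
--------o----
--------o----  (fixed point — unchanged through generation 11)
generation 11 is --------o----, still not uniform -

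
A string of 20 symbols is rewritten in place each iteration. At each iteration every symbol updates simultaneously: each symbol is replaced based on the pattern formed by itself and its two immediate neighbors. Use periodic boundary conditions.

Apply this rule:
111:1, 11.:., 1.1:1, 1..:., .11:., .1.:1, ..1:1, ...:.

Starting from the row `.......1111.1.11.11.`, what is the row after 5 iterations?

iteration 1: ......1.11.111..1...
iteration 2: .....111..1.1..11...
iteration 3: ....1.1..1111.1.....
iteration 4: ...1111.1.11.11.....
iteration 5: ..1.11.111..1.......

..1.11.111..1.......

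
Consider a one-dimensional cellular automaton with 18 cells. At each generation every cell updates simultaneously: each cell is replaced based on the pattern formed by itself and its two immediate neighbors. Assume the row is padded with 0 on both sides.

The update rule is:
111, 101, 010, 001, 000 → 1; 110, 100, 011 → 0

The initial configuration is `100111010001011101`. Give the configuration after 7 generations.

101010110111101011
111111001011011100
011110011100101001
101100101001111011
110001111010110100
000110110111001101
111001001010010011

111001001010010011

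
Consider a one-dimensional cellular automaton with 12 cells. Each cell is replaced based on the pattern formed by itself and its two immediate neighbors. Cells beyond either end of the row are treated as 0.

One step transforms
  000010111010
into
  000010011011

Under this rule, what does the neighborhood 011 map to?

0

At position 6 the neighborhood is 011; the next row has 0 there.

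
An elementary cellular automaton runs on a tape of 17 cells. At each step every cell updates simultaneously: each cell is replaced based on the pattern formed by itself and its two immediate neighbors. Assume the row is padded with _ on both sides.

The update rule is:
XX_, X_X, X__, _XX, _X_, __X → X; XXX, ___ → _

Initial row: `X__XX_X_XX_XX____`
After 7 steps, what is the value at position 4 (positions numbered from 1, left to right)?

_

XXXXXXXXXXXXXX___
X____________XX__
XX__________XXXX_
XXX________XX__XX
X_XX______XXXXXXX
XXXXX____XX_____X
X___XX__XXXX___XX
position 4 holds _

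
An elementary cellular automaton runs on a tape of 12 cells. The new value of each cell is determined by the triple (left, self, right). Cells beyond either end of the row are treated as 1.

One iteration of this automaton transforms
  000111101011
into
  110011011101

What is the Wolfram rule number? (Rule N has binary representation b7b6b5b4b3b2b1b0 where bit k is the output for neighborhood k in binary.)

position 4: 111 → 1  (bit 7 = 1)
position 6: 110 → 0  (bit 6 = 0)
position 7: 101 → 1  (bit 5 = 1)
position 0: 100 → 1  (bit 4 = 1)
position 3: 011 → 0  (bit 3 = 0)
position 8: 010 → 1  (bit 2 = 1)
position 2: 001 → 0  (bit 1 = 0)
position 1: 000 → 1  (bit 0 = 1)
bits b7..b0 = 10110101 = 181

181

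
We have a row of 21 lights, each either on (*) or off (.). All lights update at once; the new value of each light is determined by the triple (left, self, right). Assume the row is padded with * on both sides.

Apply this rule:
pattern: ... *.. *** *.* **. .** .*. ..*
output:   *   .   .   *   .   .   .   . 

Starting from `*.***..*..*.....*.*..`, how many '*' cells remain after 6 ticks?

.*..........***..*...
*..********........*.
............******..*
.**********..........
*...........********.
..*********.........*
count of *: 10

10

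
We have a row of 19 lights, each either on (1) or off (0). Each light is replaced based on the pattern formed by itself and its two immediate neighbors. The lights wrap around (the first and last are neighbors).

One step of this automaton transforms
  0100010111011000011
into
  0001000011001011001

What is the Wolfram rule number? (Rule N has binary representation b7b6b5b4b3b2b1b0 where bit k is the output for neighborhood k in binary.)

193

position 8: 111 → 1  (bit 7 = 1)
position 9: 110 → 1  (bit 6 = 1)
position 0: 101 → 0  (bit 5 = 0)
position 2: 100 → 0  (bit 4 = 0)
position 7: 011 → 0  (bit 3 = 0)
position 1: 010 → 0  (bit 2 = 0)
position 4: 001 → 0  (bit 1 = 0)
position 3: 000 → 1  (bit 0 = 1)
bits b7..b0 = 11000001 = 193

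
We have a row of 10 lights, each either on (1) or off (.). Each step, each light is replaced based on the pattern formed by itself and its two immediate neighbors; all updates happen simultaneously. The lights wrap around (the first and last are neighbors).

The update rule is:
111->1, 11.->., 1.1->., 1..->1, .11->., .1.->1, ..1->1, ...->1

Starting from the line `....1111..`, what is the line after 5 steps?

1111.11.11
111......1
11.111111.
....1111..  (repeats step 0; period 4)
step 5: 1111.11.11

1111.11.11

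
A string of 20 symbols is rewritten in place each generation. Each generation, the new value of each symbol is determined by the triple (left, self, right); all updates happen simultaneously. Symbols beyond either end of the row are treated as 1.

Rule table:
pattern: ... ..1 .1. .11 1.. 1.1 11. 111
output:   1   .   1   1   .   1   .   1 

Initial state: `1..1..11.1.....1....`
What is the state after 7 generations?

...1..1.11.111.1.11.
.1.1..111.111.1111.1
1111..11.111.1111.11
111...1.111.1111.111
11..1.1111.1111.1111
1...11111.1111.11111
..1.1111.1111.111111

..1.1111.1111.111111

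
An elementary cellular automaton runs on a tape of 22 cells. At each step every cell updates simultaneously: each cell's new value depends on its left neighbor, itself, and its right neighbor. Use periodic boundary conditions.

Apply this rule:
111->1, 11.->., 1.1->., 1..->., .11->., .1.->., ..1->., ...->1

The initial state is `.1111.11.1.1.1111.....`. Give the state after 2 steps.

step 1: ..11..........11..1111
step 2: .....11111111......11.

.....11111111......11.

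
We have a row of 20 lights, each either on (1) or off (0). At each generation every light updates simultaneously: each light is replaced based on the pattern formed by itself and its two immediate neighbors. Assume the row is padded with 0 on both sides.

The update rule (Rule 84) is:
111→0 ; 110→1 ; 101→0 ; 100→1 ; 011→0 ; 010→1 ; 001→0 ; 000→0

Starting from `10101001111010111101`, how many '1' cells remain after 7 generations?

9

generation 1: 10101100001010000101
generation 2: 10100110001011000101
generation 3: 10110011001001100101
generation 4: 10011001101100110101
generation 5: 11001100100110010101
generation 6: 01100110110011010101
generation 7: 00110010011001010101
count of 1: 9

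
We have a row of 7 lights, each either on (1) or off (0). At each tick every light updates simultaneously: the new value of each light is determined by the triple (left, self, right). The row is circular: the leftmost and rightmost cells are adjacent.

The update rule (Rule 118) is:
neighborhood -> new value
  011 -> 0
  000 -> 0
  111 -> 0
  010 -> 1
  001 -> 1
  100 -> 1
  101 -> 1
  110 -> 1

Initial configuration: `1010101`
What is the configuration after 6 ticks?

1011101

tick 1: 1111110
tick 2: 0000011
tick 3: 1000101
tick 4: 1101110
tick 5: 0110011
tick 6: 1011101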